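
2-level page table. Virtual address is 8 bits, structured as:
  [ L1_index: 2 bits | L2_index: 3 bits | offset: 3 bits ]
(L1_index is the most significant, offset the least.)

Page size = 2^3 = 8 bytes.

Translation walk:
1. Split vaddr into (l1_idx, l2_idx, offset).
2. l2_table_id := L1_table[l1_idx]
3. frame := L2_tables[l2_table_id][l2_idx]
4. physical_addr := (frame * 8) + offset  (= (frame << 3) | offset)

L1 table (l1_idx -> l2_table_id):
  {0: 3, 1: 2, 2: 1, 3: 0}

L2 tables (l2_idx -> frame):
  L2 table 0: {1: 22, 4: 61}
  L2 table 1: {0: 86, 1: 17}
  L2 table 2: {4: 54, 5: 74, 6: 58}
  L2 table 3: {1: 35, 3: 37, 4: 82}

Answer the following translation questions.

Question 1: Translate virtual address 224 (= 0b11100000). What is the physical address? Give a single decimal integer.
vaddr = 224 = 0b11100000
Split: l1_idx=3, l2_idx=4, offset=0
L1[3] = 0
L2[0][4] = 61
paddr = 61 * 8 + 0 = 488

Answer: 488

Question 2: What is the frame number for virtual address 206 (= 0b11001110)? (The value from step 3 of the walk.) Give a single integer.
vaddr = 206: l1_idx=3, l2_idx=1
L1[3] = 0; L2[0][1] = 22

Answer: 22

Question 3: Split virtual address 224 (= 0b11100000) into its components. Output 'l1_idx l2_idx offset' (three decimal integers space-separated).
Answer: 3 4 0

Derivation:
vaddr = 224 = 0b11100000
  top 2 bits -> l1_idx = 3
  next 3 bits -> l2_idx = 4
  bottom 3 bits -> offset = 0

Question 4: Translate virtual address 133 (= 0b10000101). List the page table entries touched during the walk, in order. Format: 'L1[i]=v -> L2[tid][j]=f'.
vaddr = 133 = 0b10000101
Split: l1_idx=2, l2_idx=0, offset=5

Answer: L1[2]=1 -> L2[1][0]=86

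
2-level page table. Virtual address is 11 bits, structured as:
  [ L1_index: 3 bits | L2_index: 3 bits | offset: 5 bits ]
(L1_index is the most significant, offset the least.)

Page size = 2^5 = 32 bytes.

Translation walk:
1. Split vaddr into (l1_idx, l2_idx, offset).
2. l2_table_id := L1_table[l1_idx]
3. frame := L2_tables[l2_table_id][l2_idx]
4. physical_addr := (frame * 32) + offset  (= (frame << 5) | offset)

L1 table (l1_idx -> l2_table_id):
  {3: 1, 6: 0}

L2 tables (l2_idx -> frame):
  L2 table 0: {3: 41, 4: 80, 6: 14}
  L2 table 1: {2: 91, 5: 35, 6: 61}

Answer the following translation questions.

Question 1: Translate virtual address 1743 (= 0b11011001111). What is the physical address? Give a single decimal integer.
vaddr = 1743 = 0b11011001111
Split: l1_idx=6, l2_idx=6, offset=15
L1[6] = 0
L2[0][6] = 14
paddr = 14 * 32 + 15 = 463

Answer: 463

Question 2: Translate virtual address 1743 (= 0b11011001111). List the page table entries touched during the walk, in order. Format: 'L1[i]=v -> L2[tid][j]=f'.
Answer: L1[6]=0 -> L2[0][6]=14

Derivation:
vaddr = 1743 = 0b11011001111
Split: l1_idx=6, l2_idx=6, offset=15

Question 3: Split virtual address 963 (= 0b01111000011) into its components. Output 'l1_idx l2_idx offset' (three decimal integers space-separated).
vaddr = 963 = 0b01111000011
  top 3 bits -> l1_idx = 3
  next 3 bits -> l2_idx = 6
  bottom 5 bits -> offset = 3

Answer: 3 6 3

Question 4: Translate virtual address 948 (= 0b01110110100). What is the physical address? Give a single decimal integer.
Answer: 1140

Derivation:
vaddr = 948 = 0b01110110100
Split: l1_idx=3, l2_idx=5, offset=20
L1[3] = 1
L2[1][5] = 35
paddr = 35 * 32 + 20 = 1140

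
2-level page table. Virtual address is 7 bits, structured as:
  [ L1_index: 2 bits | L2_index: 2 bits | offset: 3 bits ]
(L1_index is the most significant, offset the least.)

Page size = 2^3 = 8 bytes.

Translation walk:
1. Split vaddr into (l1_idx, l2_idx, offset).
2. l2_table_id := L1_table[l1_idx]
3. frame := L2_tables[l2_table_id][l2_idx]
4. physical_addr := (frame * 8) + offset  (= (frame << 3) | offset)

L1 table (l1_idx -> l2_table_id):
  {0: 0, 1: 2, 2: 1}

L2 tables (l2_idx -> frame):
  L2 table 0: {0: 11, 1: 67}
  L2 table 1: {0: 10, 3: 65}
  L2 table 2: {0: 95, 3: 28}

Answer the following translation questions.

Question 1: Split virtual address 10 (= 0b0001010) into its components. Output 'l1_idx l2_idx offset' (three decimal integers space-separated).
Answer: 0 1 2

Derivation:
vaddr = 10 = 0b0001010
  top 2 bits -> l1_idx = 0
  next 2 bits -> l2_idx = 1
  bottom 3 bits -> offset = 2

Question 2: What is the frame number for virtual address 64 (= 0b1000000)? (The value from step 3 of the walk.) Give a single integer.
Answer: 10

Derivation:
vaddr = 64: l1_idx=2, l2_idx=0
L1[2] = 1; L2[1][0] = 10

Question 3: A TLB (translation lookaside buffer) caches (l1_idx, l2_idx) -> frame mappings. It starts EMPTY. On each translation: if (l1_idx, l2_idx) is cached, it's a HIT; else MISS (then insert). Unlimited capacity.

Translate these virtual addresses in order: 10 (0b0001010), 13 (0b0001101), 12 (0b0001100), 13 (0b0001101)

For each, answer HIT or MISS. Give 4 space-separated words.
vaddr=10: (0,1) not in TLB -> MISS, insert
vaddr=13: (0,1) in TLB -> HIT
vaddr=12: (0,1) in TLB -> HIT
vaddr=13: (0,1) in TLB -> HIT

Answer: MISS HIT HIT HIT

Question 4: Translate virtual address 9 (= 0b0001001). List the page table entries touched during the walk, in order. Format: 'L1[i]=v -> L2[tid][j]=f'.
Answer: L1[0]=0 -> L2[0][1]=67

Derivation:
vaddr = 9 = 0b0001001
Split: l1_idx=0, l2_idx=1, offset=1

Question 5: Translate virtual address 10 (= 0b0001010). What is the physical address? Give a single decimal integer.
vaddr = 10 = 0b0001010
Split: l1_idx=0, l2_idx=1, offset=2
L1[0] = 0
L2[0][1] = 67
paddr = 67 * 8 + 2 = 538

Answer: 538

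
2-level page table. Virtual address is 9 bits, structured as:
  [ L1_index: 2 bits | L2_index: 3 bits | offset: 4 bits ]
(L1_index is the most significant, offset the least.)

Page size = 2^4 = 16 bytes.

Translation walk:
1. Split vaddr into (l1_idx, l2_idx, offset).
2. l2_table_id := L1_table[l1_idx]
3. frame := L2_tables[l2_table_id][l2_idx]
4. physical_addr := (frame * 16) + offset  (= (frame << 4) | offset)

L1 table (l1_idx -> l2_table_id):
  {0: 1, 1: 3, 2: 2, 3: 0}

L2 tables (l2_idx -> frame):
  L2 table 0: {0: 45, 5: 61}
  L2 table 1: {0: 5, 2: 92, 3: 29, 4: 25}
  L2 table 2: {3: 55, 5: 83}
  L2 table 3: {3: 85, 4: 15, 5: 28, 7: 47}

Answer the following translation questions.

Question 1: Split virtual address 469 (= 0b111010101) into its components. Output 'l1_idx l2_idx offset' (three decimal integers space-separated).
Answer: 3 5 5

Derivation:
vaddr = 469 = 0b111010101
  top 2 bits -> l1_idx = 3
  next 3 bits -> l2_idx = 5
  bottom 4 bits -> offset = 5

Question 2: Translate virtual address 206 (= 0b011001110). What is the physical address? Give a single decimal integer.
vaddr = 206 = 0b011001110
Split: l1_idx=1, l2_idx=4, offset=14
L1[1] = 3
L2[3][4] = 15
paddr = 15 * 16 + 14 = 254

Answer: 254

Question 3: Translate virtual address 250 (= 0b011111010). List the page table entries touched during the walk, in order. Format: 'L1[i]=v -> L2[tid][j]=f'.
Answer: L1[1]=3 -> L2[3][7]=47

Derivation:
vaddr = 250 = 0b011111010
Split: l1_idx=1, l2_idx=7, offset=10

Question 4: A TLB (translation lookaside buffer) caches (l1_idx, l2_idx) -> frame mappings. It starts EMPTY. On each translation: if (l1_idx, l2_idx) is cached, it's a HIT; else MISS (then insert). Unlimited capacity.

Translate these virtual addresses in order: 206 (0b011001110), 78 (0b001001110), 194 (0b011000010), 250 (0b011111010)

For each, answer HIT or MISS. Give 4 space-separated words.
Answer: MISS MISS HIT MISS

Derivation:
vaddr=206: (1,4) not in TLB -> MISS, insert
vaddr=78: (0,4) not in TLB -> MISS, insert
vaddr=194: (1,4) in TLB -> HIT
vaddr=250: (1,7) not in TLB -> MISS, insert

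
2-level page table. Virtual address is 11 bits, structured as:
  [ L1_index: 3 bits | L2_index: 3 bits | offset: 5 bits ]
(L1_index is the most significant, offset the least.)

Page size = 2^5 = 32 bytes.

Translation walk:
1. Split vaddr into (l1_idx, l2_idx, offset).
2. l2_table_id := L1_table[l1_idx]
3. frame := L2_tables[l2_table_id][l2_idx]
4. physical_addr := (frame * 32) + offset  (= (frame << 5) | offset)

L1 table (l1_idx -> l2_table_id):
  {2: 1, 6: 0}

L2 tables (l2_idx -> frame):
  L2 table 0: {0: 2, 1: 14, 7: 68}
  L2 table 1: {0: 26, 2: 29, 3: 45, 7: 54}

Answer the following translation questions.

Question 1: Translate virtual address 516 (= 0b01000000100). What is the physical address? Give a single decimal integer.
vaddr = 516 = 0b01000000100
Split: l1_idx=2, l2_idx=0, offset=4
L1[2] = 1
L2[1][0] = 26
paddr = 26 * 32 + 4 = 836

Answer: 836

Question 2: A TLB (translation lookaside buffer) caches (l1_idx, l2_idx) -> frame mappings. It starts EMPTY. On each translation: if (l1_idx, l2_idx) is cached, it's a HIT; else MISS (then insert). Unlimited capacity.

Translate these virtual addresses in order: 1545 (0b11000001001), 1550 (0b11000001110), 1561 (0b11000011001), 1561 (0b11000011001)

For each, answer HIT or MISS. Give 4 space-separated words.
Answer: MISS HIT HIT HIT

Derivation:
vaddr=1545: (6,0) not in TLB -> MISS, insert
vaddr=1550: (6,0) in TLB -> HIT
vaddr=1561: (6,0) in TLB -> HIT
vaddr=1561: (6,0) in TLB -> HIT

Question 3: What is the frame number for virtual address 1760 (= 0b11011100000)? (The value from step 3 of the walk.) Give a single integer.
Answer: 68

Derivation:
vaddr = 1760: l1_idx=6, l2_idx=7
L1[6] = 0; L2[0][7] = 68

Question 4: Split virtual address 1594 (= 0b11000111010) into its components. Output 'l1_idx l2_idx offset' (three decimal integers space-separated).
Answer: 6 1 26

Derivation:
vaddr = 1594 = 0b11000111010
  top 3 bits -> l1_idx = 6
  next 3 bits -> l2_idx = 1
  bottom 5 bits -> offset = 26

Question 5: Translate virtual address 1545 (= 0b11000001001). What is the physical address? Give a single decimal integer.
vaddr = 1545 = 0b11000001001
Split: l1_idx=6, l2_idx=0, offset=9
L1[6] = 0
L2[0][0] = 2
paddr = 2 * 32 + 9 = 73

Answer: 73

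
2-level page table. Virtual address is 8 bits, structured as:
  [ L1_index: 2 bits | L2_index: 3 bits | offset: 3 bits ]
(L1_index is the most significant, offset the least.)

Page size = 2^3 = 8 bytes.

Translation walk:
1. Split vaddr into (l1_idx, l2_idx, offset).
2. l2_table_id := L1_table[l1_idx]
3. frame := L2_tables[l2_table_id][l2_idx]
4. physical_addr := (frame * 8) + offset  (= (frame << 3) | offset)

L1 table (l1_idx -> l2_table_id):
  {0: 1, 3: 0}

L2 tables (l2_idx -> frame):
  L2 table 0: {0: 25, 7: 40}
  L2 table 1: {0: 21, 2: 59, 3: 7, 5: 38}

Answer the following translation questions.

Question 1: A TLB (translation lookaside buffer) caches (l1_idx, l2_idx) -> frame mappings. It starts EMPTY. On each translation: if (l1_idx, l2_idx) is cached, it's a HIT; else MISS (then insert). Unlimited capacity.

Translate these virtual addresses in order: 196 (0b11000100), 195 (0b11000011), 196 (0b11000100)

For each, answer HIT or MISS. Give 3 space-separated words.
Answer: MISS HIT HIT

Derivation:
vaddr=196: (3,0) not in TLB -> MISS, insert
vaddr=195: (3,0) in TLB -> HIT
vaddr=196: (3,0) in TLB -> HIT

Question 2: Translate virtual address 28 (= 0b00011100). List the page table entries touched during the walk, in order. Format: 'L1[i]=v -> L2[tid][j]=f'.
Answer: L1[0]=1 -> L2[1][3]=7

Derivation:
vaddr = 28 = 0b00011100
Split: l1_idx=0, l2_idx=3, offset=4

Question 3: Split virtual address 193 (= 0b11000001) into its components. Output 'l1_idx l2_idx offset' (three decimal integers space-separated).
Answer: 3 0 1

Derivation:
vaddr = 193 = 0b11000001
  top 2 bits -> l1_idx = 3
  next 3 bits -> l2_idx = 0
  bottom 3 bits -> offset = 1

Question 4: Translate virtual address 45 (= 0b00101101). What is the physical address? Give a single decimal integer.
Answer: 309

Derivation:
vaddr = 45 = 0b00101101
Split: l1_idx=0, l2_idx=5, offset=5
L1[0] = 1
L2[1][5] = 38
paddr = 38 * 8 + 5 = 309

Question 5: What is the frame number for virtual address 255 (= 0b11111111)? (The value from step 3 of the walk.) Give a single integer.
Answer: 40

Derivation:
vaddr = 255: l1_idx=3, l2_idx=7
L1[3] = 0; L2[0][7] = 40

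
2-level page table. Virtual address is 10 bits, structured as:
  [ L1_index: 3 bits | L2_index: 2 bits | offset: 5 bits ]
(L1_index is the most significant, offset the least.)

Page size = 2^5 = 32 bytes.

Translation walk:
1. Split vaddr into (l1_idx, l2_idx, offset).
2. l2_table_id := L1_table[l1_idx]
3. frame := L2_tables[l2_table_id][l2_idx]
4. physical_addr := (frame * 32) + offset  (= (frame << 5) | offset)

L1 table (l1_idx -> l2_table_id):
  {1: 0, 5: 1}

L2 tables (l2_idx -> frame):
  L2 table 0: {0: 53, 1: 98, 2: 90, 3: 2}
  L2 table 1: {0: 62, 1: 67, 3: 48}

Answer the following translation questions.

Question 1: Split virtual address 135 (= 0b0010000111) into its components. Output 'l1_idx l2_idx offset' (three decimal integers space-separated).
vaddr = 135 = 0b0010000111
  top 3 bits -> l1_idx = 1
  next 2 bits -> l2_idx = 0
  bottom 5 bits -> offset = 7

Answer: 1 0 7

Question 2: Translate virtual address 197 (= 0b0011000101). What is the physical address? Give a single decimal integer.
vaddr = 197 = 0b0011000101
Split: l1_idx=1, l2_idx=2, offset=5
L1[1] = 0
L2[0][2] = 90
paddr = 90 * 32 + 5 = 2885

Answer: 2885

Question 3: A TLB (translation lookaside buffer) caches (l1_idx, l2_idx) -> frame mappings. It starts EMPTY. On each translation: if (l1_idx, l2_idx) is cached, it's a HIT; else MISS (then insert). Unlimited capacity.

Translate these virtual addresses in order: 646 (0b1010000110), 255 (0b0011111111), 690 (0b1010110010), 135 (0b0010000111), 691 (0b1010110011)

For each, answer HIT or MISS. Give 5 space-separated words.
vaddr=646: (5,0) not in TLB -> MISS, insert
vaddr=255: (1,3) not in TLB -> MISS, insert
vaddr=690: (5,1) not in TLB -> MISS, insert
vaddr=135: (1,0) not in TLB -> MISS, insert
vaddr=691: (5,1) in TLB -> HIT

Answer: MISS MISS MISS MISS HIT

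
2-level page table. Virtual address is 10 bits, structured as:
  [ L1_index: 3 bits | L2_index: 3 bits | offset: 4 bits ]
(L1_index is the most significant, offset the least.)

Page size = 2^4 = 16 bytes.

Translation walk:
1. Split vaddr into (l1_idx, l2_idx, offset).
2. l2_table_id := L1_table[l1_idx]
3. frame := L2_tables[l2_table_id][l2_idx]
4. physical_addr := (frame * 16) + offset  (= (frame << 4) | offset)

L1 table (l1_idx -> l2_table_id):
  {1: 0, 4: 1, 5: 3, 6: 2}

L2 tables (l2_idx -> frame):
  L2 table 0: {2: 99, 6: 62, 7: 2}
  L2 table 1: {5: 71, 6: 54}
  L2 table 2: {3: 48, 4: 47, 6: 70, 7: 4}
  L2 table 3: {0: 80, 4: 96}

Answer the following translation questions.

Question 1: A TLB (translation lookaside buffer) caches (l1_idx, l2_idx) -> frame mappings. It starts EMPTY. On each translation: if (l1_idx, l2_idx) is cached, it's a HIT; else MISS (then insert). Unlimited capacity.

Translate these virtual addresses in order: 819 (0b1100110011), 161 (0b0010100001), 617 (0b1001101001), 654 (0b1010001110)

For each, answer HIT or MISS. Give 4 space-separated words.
vaddr=819: (6,3) not in TLB -> MISS, insert
vaddr=161: (1,2) not in TLB -> MISS, insert
vaddr=617: (4,6) not in TLB -> MISS, insert
vaddr=654: (5,0) not in TLB -> MISS, insert

Answer: MISS MISS MISS MISS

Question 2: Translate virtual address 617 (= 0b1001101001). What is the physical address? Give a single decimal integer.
Answer: 873

Derivation:
vaddr = 617 = 0b1001101001
Split: l1_idx=4, l2_idx=6, offset=9
L1[4] = 1
L2[1][6] = 54
paddr = 54 * 16 + 9 = 873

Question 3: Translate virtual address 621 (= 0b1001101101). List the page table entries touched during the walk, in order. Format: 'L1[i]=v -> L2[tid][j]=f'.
vaddr = 621 = 0b1001101101
Split: l1_idx=4, l2_idx=6, offset=13

Answer: L1[4]=1 -> L2[1][6]=54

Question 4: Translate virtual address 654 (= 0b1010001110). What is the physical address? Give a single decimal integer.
vaddr = 654 = 0b1010001110
Split: l1_idx=5, l2_idx=0, offset=14
L1[5] = 3
L2[3][0] = 80
paddr = 80 * 16 + 14 = 1294

Answer: 1294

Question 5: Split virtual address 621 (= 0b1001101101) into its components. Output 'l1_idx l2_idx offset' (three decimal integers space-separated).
Answer: 4 6 13

Derivation:
vaddr = 621 = 0b1001101101
  top 3 bits -> l1_idx = 4
  next 3 bits -> l2_idx = 6
  bottom 4 bits -> offset = 13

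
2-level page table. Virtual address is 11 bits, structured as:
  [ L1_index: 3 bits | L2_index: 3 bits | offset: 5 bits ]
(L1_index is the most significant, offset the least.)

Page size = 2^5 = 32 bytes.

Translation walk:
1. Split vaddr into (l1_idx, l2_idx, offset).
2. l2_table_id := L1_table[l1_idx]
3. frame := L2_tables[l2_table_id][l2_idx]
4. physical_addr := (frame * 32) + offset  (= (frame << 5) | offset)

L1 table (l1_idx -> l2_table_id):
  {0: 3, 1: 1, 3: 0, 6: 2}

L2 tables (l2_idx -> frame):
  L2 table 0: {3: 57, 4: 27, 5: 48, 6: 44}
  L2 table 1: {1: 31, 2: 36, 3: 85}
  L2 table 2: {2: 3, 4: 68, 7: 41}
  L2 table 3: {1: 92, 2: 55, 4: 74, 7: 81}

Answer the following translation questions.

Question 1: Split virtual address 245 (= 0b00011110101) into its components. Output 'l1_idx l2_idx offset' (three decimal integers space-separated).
Answer: 0 7 21

Derivation:
vaddr = 245 = 0b00011110101
  top 3 bits -> l1_idx = 0
  next 3 bits -> l2_idx = 7
  bottom 5 bits -> offset = 21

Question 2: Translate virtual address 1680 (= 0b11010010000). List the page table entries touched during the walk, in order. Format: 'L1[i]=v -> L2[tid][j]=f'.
vaddr = 1680 = 0b11010010000
Split: l1_idx=6, l2_idx=4, offset=16

Answer: L1[6]=2 -> L2[2][4]=68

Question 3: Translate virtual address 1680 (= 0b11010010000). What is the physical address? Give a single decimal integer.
vaddr = 1680 = 0b11010010000
Split: l1_idx=6, l2_idx=4, offset=16
L1[6] = 2
L2[2][4] = 68
paddr = 68 * 32 + 16 = 2192

Answer: 2192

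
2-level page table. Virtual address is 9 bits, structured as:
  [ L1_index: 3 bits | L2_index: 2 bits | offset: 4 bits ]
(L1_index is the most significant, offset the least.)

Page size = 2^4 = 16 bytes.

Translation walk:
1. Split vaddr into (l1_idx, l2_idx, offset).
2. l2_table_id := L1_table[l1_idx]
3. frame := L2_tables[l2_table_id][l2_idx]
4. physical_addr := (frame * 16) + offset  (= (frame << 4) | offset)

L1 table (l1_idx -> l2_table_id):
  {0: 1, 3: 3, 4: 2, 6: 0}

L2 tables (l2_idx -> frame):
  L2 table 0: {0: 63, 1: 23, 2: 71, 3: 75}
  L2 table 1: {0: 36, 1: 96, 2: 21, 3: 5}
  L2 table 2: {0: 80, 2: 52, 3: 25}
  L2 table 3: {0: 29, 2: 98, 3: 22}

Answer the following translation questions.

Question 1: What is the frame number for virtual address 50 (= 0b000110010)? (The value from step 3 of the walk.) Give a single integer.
vaddr = 50: l1_idx=0, l2_idx=3
L1[0] = 1; L2[1][3] = 5

Answer: 5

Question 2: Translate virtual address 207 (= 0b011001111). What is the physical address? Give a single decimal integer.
Answer: 479

Derivation:
vaddr = 207 = 0b011001111
Split: l1_idx=3, l2_idx=0, offset=15
L1[3] = 3
L2[3][0] = 29
paddr = 29 * 16 + 15 = 479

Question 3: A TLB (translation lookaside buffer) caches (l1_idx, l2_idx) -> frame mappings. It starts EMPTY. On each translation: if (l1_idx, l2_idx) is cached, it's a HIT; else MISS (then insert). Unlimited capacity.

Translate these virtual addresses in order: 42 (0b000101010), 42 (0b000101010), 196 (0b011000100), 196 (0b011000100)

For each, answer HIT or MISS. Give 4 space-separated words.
Answer: MISS HIT MISS HIT

Derivation:
vaddr=42: (0,2) not in TLB -> MISS, insert
vaddr=42: (0,2) in TLB -> HIT
vaddr=196: (3,0) not in TLB -> MISS, insert
vaddr=196: (3,0) in TLB -> HIT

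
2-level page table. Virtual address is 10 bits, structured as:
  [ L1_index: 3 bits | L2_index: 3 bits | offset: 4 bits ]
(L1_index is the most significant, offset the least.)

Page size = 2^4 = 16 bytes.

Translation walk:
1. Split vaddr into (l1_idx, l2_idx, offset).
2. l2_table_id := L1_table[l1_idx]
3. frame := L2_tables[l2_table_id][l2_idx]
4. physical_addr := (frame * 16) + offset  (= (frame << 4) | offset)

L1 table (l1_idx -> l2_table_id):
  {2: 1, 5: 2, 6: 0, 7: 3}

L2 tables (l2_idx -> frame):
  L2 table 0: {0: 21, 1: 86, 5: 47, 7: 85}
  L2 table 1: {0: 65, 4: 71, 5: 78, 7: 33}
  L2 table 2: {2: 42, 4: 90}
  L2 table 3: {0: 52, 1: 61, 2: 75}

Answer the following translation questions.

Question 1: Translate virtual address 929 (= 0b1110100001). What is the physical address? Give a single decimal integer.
Answer: 1201

Derivation:
vaddr = 929 = 0b1110100001
Split: l1_idx=7, l2_idx=2, offset=1
L1[7] = 3
L2[3][2] = 75
paddr = 75 * 16 + 1 = 1201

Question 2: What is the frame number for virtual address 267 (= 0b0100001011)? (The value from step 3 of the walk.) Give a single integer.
vaddr = 267: l1_idx=2, l2_idx=0
L1[2] = 1; L2[1][0] = 65

Answer: 65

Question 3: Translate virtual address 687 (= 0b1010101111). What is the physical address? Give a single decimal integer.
Answer: 687

Derivation:
vaddr = 687 = 0b1010101111
Split: l1_idx=5, l2_idx=2, offset=15
L1[5] = 2
L2[2][2] = 42
paddr = 42 * 16 + 15 = 687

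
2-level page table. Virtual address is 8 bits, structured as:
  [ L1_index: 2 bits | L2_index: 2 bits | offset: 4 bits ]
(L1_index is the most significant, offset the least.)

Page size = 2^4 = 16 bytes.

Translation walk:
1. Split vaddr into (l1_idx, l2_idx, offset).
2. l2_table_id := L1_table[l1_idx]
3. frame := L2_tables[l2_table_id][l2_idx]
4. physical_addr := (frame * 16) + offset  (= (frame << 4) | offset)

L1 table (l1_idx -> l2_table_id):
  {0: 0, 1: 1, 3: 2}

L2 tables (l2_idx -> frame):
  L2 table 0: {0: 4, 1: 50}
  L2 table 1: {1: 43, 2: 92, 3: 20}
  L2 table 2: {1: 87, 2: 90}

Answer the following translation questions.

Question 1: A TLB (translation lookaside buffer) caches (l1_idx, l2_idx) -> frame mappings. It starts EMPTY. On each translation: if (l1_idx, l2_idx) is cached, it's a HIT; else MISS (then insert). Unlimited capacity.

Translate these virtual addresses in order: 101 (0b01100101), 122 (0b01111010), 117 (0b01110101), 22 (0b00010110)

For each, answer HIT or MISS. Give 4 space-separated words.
Answer: MISS MISS HIT MISS

Derivation:
vaddr=101: (1,2) not in TLB -> MISS, insert
vaddr=122: (1,3) not in TLB -> MISS, insert
vaddr=117: (1,3) in TLB -> HIT
vaddr=22: (0,1) not in TLB -> MISS, insert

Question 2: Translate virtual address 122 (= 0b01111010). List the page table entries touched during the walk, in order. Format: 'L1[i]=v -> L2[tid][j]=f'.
vaddr = 122 = 0b01111010
Split: l1_idx=1, l2_idx=3, offset=10

Answer: L1[1]=1 -> L2[1][3]=20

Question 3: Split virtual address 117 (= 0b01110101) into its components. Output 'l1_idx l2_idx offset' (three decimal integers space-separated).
Answer: 1 3 5

Derivation:
vaddr = 117 = 0b01110101
  top 2 bits -> l1_idx = 1
  next 2 bits -> l2_idx = 3
  bottom 4 bits -> offset = 5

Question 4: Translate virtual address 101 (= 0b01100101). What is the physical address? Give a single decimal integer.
Answer: 1477

Derivation:
vaddr = 101 = 0b01100101
Split: l1_idx=1, l2_idx=2, offset=5
L1[1] = 1
L2[1][2] = 92
paddr = 92 * 16 + 5 = 1477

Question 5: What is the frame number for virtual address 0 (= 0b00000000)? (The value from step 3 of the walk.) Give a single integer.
vaddr = 0: l1_idx=0, l2_idx=0
L1[0] = 0; L2[0][0] = 4

Answer: 4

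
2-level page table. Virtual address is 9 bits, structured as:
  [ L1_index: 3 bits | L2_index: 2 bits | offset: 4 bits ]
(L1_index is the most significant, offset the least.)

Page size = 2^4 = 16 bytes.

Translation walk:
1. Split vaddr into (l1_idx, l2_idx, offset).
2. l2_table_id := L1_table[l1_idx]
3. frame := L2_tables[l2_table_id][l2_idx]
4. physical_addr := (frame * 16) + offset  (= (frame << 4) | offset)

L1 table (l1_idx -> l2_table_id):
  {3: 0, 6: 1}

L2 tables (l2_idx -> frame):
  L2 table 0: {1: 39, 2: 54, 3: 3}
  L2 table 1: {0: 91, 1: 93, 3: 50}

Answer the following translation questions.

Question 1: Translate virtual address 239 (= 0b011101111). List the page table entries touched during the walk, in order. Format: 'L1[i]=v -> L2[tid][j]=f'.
vaddr = 239 = 0b011101111
Split: l1_idx=3, l2_idx=2, offset=15

Answer: L1[3]=0 -> L2[0][2]=54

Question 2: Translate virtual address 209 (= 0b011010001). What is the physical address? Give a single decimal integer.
vaddr = 209 = 0b011010001
Split: l1_idx=3, l2_idx=1, offset=1
L1[3] = 0
L2[0][1] = 39
paddr = 39 * 16 + 1 = 625

Answer: 625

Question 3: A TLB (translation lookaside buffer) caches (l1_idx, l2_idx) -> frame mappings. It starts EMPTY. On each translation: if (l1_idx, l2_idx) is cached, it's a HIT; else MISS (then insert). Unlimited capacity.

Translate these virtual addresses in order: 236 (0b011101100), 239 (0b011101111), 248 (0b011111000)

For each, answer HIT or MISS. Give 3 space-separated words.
Answer: MISS HIT MISS

Derivation:
vaddr=236: (3,2) not in TLB -> MISS, insert
vaddr=239: (3,2) in TLB -> HIT
vaddr=248: (3,3) not in TLB -> MISS, insert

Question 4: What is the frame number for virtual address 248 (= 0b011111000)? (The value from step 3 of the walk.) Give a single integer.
Answer: 3

Derivation:
vaddr = 248: l1_idx=3, l2_idx=3
L1[3] = 0; L2[0][3] = 3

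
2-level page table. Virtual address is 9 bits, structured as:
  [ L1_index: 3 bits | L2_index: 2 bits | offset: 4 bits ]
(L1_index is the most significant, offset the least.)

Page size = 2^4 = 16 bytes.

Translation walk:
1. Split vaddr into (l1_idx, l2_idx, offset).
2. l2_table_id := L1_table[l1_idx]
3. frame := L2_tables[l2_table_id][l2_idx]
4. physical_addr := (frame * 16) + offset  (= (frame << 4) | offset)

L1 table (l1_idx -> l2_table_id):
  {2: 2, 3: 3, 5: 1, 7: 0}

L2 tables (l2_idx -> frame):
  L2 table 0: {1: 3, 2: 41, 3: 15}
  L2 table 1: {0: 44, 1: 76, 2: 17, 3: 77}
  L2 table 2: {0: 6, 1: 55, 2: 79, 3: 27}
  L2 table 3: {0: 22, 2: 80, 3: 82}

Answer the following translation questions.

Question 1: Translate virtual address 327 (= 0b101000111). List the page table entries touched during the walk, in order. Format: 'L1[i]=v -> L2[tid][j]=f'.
vaddr = 327 = 0b101000111
Split: l1_idx=5, l2_idx=0, offset=7

Answer: L1[5]=1 -> L2[1][0]=44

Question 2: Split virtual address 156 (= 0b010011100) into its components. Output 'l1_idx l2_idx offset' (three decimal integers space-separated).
vaddr = 156 = 0b010011100
  top 3 bits -> l1_idx = 2
  next 2 bits -> l2_idx = 1
  bottom 4 bits -> offset = 12

Answer: 2 1 12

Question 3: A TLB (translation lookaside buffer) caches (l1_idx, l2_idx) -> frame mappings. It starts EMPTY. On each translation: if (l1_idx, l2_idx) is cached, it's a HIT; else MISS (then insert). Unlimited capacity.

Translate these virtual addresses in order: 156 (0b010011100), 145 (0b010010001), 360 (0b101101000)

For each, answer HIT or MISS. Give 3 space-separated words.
vaddr=156: (2,1) not in TLB -> MISS, insert
vaddr=145: (2,1) in TLB -> HIT
vaddr=360: (5,2) not in TLB -> MISS, insert

Answer: MISS HIT MISS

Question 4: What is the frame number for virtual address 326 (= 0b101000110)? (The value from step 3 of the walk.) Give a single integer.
Answer: 44

Derivation:
vaddr = 326: l1_idx=5, l2_idx=0
L1[5] = 1; L2[1][0] = 44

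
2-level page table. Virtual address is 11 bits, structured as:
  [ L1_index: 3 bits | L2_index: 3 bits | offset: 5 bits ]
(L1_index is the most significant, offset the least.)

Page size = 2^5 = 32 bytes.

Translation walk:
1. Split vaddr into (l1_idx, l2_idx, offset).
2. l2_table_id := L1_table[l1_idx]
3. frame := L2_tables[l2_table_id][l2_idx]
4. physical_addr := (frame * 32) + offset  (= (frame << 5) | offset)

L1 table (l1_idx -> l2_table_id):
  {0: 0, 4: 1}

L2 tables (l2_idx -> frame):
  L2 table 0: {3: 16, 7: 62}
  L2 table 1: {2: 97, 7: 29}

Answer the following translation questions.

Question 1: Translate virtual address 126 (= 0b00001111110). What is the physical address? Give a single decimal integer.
Answer: 542

Derivation:
vaddr = 126 = 0b00001111110
Split: l1_idx=0, l2_idx=3, offset=30
L1[0] = 0
L2[0][3] = 16
paddr = 16 * 32 + 30 = 542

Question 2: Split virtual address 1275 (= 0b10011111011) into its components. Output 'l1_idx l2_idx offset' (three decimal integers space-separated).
Answer: 4 7 27

Derivation:
vaddr = 1275 = 0b10011111011
  top 3 bits -> l1_idx = 4
  next 3 bits -> l2_idx = 7
  bottom 5 bits -> offset = 27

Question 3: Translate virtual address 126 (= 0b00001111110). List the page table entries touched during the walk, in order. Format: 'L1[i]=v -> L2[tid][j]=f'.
Answer: L1[0]=0 -> L2[0][3]=16

Derivation:
vaddr = 126 = 0b00001111110
Split: l1_idx=0, l2_idx=3, offset=30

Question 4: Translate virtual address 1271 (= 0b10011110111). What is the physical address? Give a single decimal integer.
Answer: 951

Derivation:
vaddr = 1271 = 0b10011110111
Split: l1_idx=4, l2_idx=7, offset=23
L1[4] = 1
L2[1][7] = 29
paddr = 29 * 32 + 23 = 951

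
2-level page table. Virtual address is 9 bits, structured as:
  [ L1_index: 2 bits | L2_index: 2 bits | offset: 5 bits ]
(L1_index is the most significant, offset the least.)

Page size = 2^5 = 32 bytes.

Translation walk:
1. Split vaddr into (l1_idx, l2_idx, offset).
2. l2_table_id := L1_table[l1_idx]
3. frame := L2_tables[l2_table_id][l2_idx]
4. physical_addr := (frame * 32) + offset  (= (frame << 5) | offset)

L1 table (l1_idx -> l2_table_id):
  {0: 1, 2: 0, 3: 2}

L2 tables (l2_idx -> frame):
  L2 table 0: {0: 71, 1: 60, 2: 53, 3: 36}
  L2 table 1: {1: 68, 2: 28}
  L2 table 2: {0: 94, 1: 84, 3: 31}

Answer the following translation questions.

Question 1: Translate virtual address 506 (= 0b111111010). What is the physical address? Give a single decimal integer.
Answer: 1018

Derivation:
vaddr = 506 = 0b111111010
Split: l1_idx=3, l2_idx=3, offset=26
L1[3] = 2
L2[2][3] = 31
paddr = 31 * 32 + 26 = 1018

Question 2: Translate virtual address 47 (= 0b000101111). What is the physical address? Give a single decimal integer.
Answer: 2191

Derivation:
vaddr = 47 = 0b000101111
Split: l1_idx=0, l2_idx=1, offset=15
L1[0] = 1
L2[1][1] = 68
paddr = 68 * 32 + 15 = 2191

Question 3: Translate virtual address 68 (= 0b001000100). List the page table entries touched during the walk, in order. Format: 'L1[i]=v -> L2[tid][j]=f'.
Answer: L1[0]=1 -> L2[1][2]=28

Derivation:
vaddr = 68 = 0b001000100
Split: l1_idx=0, l2_idx=2, offset=4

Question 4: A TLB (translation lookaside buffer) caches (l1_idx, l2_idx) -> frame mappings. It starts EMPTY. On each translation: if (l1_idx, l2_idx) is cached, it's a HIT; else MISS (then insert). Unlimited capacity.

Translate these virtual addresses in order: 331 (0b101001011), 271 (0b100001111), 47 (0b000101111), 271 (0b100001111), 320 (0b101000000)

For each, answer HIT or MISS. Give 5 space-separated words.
Answer: MISS MISS MISS HIT HIT

Derivation:
vaddr=331: (2,2) not in TLB -> MISS, insert
vaddr=271: (2,0) not in TLB -> MISS, insert
vaddr=47: (0,1) not in TLB -> MISS, insert
vaddr=271: (2,0) in TLB -> HIT
vaddr=320: (2,2) in TLB -> HIT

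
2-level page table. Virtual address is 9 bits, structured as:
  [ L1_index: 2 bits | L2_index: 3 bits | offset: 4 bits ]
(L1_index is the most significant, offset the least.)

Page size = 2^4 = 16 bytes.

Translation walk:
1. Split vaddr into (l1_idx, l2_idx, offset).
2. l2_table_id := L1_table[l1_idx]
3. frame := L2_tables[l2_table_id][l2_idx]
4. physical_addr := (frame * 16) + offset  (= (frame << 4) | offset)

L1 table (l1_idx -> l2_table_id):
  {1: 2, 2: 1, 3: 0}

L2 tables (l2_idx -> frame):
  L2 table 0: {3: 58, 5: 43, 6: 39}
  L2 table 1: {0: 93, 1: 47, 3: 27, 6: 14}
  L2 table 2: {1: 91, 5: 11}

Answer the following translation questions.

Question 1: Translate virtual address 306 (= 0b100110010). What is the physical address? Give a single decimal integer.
vaddr = 306 = 0b100110010
Split: l1_idx=2, l2_idx=3, offset=2
L1[2] = 1
L2[1][3] = 27
paddr = 27 * 16 + 2 = 434

Answer: 434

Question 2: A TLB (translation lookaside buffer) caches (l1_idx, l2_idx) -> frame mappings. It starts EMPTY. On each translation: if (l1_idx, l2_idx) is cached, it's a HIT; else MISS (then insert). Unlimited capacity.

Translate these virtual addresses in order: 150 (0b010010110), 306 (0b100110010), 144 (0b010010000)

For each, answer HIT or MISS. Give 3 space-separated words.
Answer: MISS MISS HIT

Derivation:
vaddr=150: (1,1) not in TLB -> MISS, insert
vaddr=306: (2,3) not in TLB -> MISS, insert
vaddr=144: (1,1) in TLB -> HIT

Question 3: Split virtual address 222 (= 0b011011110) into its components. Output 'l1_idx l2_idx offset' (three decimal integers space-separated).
Answer: 1 5 14

Derivation:
vaddr = 222 = 0b011011110
  top 2 bits -> l1_idx = 1
  next 3 bits -> l2_idx = 5
  bottom 4 bits -> offset = 14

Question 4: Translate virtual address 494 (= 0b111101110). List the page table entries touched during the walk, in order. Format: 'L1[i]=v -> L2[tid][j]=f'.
vaddr = 494 = 0b111101110
Split: l1_idx=3, l2_idx=6, offset=14

Answer: L1[3]=0 -> L2[0][6]=39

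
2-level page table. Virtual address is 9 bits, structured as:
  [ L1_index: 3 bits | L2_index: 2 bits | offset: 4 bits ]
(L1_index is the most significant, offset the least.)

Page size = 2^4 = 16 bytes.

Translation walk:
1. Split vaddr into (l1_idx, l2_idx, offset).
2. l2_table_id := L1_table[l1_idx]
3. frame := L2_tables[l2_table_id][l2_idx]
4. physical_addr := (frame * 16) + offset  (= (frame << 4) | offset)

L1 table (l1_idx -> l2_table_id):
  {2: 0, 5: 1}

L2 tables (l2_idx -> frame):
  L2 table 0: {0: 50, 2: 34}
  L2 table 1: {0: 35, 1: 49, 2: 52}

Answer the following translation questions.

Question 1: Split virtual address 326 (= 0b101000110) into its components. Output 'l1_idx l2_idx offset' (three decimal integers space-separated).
vaddr = 326 = 0b101000110
  top 3 bits -> l1_idx = 5
  next 2 bits -> l2_idx = 0
  bottom 4 bits -> offset = 6

Answer: 5 0 6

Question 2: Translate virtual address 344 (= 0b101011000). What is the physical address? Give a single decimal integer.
vaddr = 344 = 0b101011000
Split: l1_idx=5, l2_idx=1, offset=8
L1[5] = 1
L2[1][1] = 49
paddr = 49 * 16 + 8 = 792

Answer: 792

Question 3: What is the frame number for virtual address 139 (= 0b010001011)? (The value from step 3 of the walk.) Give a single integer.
Answer: 50

Derivation:
vaddr = 139: l1_idx=2, l2_idx=0
L1[2] = 0; L2[0][0] = 50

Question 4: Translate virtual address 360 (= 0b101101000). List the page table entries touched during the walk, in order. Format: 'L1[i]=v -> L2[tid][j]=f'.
Answer: L1[5]=1 -> L2[1][2]=52

Derivation:
vaddr = 360 = 0b101101000
Split: l1_idx=5, l2_idx=2, offset=8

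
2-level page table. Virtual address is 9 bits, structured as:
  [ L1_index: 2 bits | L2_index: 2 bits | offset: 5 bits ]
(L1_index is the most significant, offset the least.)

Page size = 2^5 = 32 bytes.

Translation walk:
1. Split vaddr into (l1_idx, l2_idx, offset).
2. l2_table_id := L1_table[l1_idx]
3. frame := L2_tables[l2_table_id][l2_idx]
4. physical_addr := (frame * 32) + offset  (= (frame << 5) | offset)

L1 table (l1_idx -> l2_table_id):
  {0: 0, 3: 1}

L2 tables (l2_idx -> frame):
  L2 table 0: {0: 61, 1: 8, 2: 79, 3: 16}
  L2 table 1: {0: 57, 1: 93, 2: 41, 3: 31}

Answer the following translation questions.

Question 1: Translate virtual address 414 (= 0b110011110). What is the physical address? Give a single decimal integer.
Answer: 1854

Derivation:
vaddr = 414 = 0b110011110
Split: l1_idx=3, l2_idx=0, offset=30
L1[3] = 1
L2[1][0] = 57
paddr = 57 * 32 + 30 = 1854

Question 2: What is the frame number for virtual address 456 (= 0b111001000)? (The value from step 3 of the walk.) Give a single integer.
vaddr = 456: l1_idx=3, l2_idx=2
L1[3] = 1; L2[1][2] = 41

Answer: 41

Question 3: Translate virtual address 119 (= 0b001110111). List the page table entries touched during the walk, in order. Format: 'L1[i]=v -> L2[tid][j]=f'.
vaddr = 119 = 0b001110111
Split: l1_idx=0, l2_idx=3, offset=23

Answer: L1[0]=0 -> L2[0][3]=16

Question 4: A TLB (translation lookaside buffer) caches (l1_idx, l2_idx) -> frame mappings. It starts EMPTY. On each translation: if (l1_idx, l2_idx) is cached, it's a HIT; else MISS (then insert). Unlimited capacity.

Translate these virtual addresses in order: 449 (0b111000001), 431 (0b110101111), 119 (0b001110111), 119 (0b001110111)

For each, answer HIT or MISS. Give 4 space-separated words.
vaddr=449: (3,2) not in TLB -> MISS, insert
vaddr=431: (3,1) not in TLB -> MISS, insert
vaddr=119: (0,3) not in TLB -> MISS, insert
vaddr=119: (0,3) in TLB -> HIT

Answer: MISS MISS MISS HIT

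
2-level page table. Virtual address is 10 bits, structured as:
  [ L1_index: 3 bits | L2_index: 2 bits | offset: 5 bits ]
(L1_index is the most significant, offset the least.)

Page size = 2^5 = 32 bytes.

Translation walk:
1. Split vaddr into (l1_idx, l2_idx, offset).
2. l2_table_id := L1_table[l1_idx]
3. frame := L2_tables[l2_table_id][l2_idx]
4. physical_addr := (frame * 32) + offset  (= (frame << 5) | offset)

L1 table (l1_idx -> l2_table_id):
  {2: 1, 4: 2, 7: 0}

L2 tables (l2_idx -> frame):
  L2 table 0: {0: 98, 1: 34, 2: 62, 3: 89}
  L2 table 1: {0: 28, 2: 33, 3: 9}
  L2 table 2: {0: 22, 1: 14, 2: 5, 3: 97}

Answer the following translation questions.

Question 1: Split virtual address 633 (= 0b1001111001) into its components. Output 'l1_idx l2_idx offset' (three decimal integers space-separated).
Answer: 4 3 25

Derivation:
vaddr = 633 = 0b1001111001
  top 3 bits -> l1_idx = 4
  next 2 bits -> l2_idx = 3
  bottom 5 bits -> offset = 25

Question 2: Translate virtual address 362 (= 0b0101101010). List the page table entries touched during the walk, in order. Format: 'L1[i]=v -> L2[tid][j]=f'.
Answer: L1[2]=1 -> L2[1][3]=9

Derivation:
vaddr = 362 = 0b0101101010
Split: l1_idx=2, l2_idx=3, offset=10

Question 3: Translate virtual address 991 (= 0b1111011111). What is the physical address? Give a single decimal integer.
vaddr = 991 = 0b1111011111
Split: l1_idx=7, l2_idx=2, offset=31
L1[7] = 0
L2[0][2] = 62
paddr = 62 * 32 + 31 = 2015

Answer: 2015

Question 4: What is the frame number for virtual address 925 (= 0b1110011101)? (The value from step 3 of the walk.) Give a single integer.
vaddr = 925: l1_idx=7, l2_idx=0
L1[7] = 0; L2[0][0] = 98

Answer: 98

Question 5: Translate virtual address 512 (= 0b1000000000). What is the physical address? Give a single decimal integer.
vaddr = 512 = 0b1000000000
Split: l1_idx=4, l2_idx=0, offset=0
L1[4] = 2
L2[2][0] = 22
paddr = 22 * 32 + 0 = 704

Answer: 704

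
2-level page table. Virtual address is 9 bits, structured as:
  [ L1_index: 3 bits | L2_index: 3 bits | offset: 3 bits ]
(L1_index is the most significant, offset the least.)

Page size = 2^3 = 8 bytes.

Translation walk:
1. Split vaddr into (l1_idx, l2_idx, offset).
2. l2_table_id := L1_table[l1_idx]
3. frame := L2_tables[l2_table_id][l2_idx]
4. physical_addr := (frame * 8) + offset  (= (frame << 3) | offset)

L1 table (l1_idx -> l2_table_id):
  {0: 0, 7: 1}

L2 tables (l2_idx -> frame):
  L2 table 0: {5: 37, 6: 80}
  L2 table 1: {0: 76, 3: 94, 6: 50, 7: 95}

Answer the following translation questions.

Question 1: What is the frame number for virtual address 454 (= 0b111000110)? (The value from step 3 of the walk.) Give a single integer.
vaddr = 454: l1_idx=7, l2_idx=0
L1[7] = 1; L2[1][0] = 76

Answer: 76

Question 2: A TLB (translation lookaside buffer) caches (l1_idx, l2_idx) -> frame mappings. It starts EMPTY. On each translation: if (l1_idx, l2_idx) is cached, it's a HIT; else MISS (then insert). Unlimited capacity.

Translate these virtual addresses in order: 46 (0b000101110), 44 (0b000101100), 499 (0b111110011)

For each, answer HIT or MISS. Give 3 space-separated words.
vaddr=46: (0,5) not in TLB -> MISS, insert
vaddr=44: (0,5) in TLB -> HIT
vaddr=499: (7,6) not in TLB -> MISS, insert

Answer: MISS HIT MISS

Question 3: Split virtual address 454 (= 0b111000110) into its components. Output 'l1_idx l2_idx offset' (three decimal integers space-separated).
vaddr = 454 = 0b111000110
  top 3 bits -> l1_idx = 7
  next 3 bits -> l2_idx = 0
  bottom 3 bits -> offset = 6

Answer: 7 0 6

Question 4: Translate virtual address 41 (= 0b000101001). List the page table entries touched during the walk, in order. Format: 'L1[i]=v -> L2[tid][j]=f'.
Answer: L1[0]=0 -> L2[0][5]=37

Derivation:
vaddr = 41 = 0b000101001
Split: l1_idx=0, l2_idx=5, offset=1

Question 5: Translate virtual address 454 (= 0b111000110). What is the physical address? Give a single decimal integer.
vaddr = 454 = 0b111000110
Split: l1_idx=7, l2_idx=0, offset=6
L1[7] = 1
L2[1][0] = 76
paddr = 76 * 8 + 6 = 614

Answer: 614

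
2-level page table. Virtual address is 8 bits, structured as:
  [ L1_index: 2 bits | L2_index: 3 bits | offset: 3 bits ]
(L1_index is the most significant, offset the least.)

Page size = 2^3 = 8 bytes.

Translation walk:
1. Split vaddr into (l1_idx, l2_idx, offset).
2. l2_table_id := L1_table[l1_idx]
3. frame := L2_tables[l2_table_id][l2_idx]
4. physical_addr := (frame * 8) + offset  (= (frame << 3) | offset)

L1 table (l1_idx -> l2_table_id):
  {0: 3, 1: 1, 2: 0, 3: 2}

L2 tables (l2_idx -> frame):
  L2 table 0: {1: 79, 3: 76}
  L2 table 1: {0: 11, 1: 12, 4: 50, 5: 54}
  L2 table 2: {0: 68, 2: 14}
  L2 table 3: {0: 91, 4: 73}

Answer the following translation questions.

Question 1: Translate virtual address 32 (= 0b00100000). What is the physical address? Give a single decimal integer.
vaddr = 32 = 0b00100000
Split: l1_idx=0, l2_idx=4, offset=0
L1[0] = 3
L2[3][4] = 73
paddr = 73 * 8 + 0 = 584

Answer: 584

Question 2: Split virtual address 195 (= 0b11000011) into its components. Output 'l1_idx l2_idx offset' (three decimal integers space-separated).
vaddr = 195 = 0b11000011
  top 2 bits -> l1_idx = 3
  next 3 bits -> l2_idx = 0
  bottom 3 bits -> offset = 3

Answer: 3 0 3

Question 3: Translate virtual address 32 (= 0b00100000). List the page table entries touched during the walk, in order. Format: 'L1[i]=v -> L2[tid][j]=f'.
vaddr = 32 = 0b00100000
Split: l1_idx=0, l2_idx=4, offset=0

Answer: L1[0]=3 -> L2[3][4]=73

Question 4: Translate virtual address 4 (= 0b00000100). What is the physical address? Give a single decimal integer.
Answer: 732

Derivation:
vaddr = 4 = 0b00000100
Split: l1_idx=0, l2_idx=0, offset=4
L1[0] = 3
L2[3][0] = 91
paddr = 91 * 8 + 4 = 732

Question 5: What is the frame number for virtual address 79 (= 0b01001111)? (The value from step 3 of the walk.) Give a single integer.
vaddr = 79: l1_idx=1, l2_idx=1
L1[1] = 1; L2[1][1] = 12

Answer: 12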